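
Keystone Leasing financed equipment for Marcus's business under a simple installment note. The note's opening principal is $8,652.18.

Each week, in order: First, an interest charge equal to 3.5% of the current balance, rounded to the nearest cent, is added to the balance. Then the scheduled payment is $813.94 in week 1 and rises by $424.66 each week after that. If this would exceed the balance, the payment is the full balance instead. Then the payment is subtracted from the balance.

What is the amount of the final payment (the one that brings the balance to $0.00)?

$1,566.48

# | Opening | Interest | Payment | End bal
1 | $8,652.18 | $302.83 | $813.94 | $8,141.07
2 | $8,141.07 | $284.94 | $1,238.60 | $7,187.41
3 | $7,187.41 | $251.56 | $1,663.26 | $5,775.71
4 | $5,775.71 | $202.15 | $2,087.92 | $3,889.94
5 | $3,889.94 | $136.15 | $2,512.58 | $1,513.51
6 | $1,513.51 | $52.97 | $1,566.48 | $0.00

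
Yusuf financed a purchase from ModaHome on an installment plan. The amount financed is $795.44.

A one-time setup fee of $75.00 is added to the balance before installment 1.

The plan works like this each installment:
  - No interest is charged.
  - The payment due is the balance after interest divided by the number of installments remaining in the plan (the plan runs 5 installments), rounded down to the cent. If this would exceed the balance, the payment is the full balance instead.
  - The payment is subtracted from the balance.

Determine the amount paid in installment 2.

Installment 1: opening $870.44; payment $174.08; balance $696.36
Installment 2: opening $696.36; payment $174.09; balance $522.27

$174.09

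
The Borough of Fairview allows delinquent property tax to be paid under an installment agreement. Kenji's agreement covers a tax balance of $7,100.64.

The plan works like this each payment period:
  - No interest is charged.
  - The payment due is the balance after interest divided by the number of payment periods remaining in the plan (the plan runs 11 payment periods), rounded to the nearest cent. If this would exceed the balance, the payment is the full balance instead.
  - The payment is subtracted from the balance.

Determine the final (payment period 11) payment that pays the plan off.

$645.51

Payment period 1: $7,100.64 − $645.51 → $6,455.13
Payment period 2: $6,455.13 − $645.51 → $5,809.62
Payment period 3: $5,809.62 − $645.51 → $5,164.11
Payment period 4: $5,164.11 − $645.51 → $4,518.60
Payment period 5: $4,518.60 − $645.51 → $3,873.09
Payment period 6: $3,873.09 − $645.52 → $3,227.57
Payment period 7: $3,227.57 − $645.51 → $2,582.06
Payment period 8: $2,582.06 − $645.52 → $1,936.54
Payment period 9: $1,936.54 − $645.51 → $1,291.03
Payment period 10: $1,291.03 − $645.52 → $645.51
Payment period 11: $645.51 − $645.51 → $0.00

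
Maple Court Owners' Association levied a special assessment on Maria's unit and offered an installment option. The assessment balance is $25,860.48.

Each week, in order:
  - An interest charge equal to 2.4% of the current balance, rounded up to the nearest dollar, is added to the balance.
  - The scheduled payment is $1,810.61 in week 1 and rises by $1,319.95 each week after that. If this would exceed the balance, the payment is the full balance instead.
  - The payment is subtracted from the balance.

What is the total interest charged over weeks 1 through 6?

Week 1: opening $25,860.48; interest $621.00 → $26,481.48; payment $1,810.61; balance $24,670.87
Week 2: opening $24,670.87; interest $593.00 → $25,263.87; payment $3,130.56; balance $22,133.31
Week 3: opening $22,133.31; interest $532.00 → $22,665.31; payment $4,450.51; balance $18,214.80
Week 4: opening $18,214.80; interest $438.00 → $18,652.80; payment $5,770.46; balance $12,882.34
Week 5: opening $12,882.34; interest $310.00 → $13,192.34; payment $7,090.41; balance $6,101.93
Week 6: opening $6,101.93; interest $147.00 → $6,248.93; payment $6,248.93; balance $0.00
Total interest: $621.00 + $593.00 + $532.00 + $438.00 + $310.00 + $147.00 = $2,641.00

$2,641.00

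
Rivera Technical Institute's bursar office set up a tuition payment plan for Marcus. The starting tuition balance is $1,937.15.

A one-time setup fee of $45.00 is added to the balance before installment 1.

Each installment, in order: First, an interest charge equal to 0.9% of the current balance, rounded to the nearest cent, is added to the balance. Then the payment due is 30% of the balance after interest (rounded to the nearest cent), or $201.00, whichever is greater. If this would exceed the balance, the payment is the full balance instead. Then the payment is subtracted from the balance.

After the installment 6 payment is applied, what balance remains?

Installment 1: $1,982.15 +$17.84 interest = $1,999.99; pay $600.00 → $1,399.99
Installment 2: $1,399.99 +$12.60 interest = $1,412.59; pay $423.78 → $988.81
Installment 3: $988.81 +$8.90 interest = $997.71; pay $299.31 → $698.40
Installment 4: $698.40 +$6.29 interest = $704.69; pay $211.41 → $493.28
Installment 5: $493.28 +$4.44 interest = $497.72; pay $201.00 → $296.72
Installment 6: $296.72 +$2.67 interest = $299.39; pay $201.00 → $98.39

$98.39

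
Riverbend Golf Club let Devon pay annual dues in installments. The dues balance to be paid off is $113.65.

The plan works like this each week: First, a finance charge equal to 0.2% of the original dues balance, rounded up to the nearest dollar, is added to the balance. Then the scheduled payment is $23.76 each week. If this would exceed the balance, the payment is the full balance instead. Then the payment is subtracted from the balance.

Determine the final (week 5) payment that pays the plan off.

Week 1: opening $113.65; interest $1.00 → $114.65; payment $23.76; balance $90.89
Week 2: opening $90.89; interest $1.00 → $91.89; payment $23.76; balance $68.13
Week 3: opening $68.13; interest $1.00 → $69.13; payment $23.76; balance $45.37
Week 4: opening $45.37; interest $1.00 → $46.37; payment $23.76; balance $22.61
Week 5: opening $22.61; interest $1.00 → $23.61; payment $23.61; balance $0.00

$23.61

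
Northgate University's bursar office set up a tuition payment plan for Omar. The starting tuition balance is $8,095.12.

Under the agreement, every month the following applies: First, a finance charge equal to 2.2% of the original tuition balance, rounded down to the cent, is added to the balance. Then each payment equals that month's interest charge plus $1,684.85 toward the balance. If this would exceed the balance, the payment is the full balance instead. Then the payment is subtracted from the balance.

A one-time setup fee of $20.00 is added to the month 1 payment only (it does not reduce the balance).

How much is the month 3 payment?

$1,862.94

# | Opening | Interest | Payment | Fee | End bal
1 | $8,095.12 | $178.09 | $1,862.94 | $20.00 | $6,410.27
2 | $6,410.27 | $178.09 | $1,862.94 | — | $4,725.42
3 | $4,725.42 | $178.09 | $1,862.94 | — | $3,040.57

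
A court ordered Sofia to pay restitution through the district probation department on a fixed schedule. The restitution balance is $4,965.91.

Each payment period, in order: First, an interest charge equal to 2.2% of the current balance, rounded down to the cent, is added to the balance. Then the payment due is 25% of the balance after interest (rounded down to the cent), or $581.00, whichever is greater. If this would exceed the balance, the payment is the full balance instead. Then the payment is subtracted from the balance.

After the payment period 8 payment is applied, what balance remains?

# | Opening | Interest | Payment | End bal
1 | $4,965.91 | $109.25 | $1,268.79 | $3,806.37
2 | $3,806.37 | $83.74 | $972.52 | $2,917.59
3 | $2,917.59 | $64.18 | $745.44 | $2,236.33
4 | $2,236.33 | $49.19 | $581.00 | $1,704.52
5 | $1,704.52 | $37.49 | $581.00 | $1,161.01
6 | $1,161.01 | $25.54 | $581.00 | $605.55
7 | $605.55 | $13.32 | $581.00 | $37.87
8 | $37.87 | $0.83 | $38.70 | $0.00

$0.00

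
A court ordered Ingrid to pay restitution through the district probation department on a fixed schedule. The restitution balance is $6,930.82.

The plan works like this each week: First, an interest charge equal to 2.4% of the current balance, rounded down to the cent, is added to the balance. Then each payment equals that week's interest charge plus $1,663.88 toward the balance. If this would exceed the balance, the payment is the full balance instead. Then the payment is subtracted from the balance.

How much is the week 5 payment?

Week 1: opening $6,930.82; interest $166.33 → $7,097.15; payment $1,830.21; balance $5,266.94
Week 2: opening $5,266.94; interest $126.40 → $5,393.34; payment $1,790.28; balance $3,603.06
Week 3: opening $3,603.06; interest $86.47 → $3,689.53; payment $1,750.35; balance $1,939.18
Week 4: opening $1,939.18; interest $46.54 → $1,985.72; payment $1,710.42; balance $275.30
Week 5: opening $275.30; interest $6.60 → $281.90; payment $281.90; balance $0.00

$281.90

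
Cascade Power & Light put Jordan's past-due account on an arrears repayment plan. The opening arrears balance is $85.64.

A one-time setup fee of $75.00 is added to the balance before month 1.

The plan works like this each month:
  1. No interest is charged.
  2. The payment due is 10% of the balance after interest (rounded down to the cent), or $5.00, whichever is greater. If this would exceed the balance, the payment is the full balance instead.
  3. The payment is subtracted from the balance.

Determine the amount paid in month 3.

$13.01

# | Opening | Payment | End bal
1 | $160.64 | $16.06 | $144.58
2 | $144.58 | $14.45 | $130.13
3 | $130.13 | $13.01 | $117.12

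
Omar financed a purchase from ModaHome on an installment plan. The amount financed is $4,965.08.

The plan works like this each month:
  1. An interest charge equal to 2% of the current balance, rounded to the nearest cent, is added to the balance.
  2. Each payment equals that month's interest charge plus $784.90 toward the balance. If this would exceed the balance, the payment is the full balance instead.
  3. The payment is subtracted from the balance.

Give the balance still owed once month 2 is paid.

Month 1: opening $4,965.08; interest $99.30 → $5,064.38; payment $884.20; balance $4,180.18
Month 2: opening $4,180.18; interest $83.60 → $4,263.78; payment $868.50; balance $3,395.28

$3,395.28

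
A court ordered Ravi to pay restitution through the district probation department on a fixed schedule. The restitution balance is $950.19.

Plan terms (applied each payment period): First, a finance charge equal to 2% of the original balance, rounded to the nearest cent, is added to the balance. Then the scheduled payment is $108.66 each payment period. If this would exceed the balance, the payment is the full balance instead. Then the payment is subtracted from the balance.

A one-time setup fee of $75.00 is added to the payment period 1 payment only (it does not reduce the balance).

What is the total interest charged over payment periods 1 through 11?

Payment period 1: opening $950.19; interest $19.00 → $969.19; payment $108.66 (+ $75.00 fee); balance $860.53
Payment period 2: opening $860.53; interest $19.00 → $879.53; payment $108.66; balance $770.87
Payment period 3: opening $770.87; interest $19.00 → $789.87; payment $108.66; balance $681.21
Payment period 4: opening $681.21; interest $19.00 → $700.21; payment $108.66; balance $591.55
Payment period 5: opening $591.55; interest $19.00 → $610.55; payment $108.66; balance $501.89
Payment period 6: opening $501.89; interest $19.00 → $520.89; payment $108.66; balance $412.23
Payment period 7: opening $412.23; interest $19.00 → $431.23; payment $108.66; balance $322.57
Payment period 8: opening $322.57; interest $19.00 → $341.57; payment $108.66; balance $232.91
Payment period 9: opening $232.91; interest $19.00 → $251.91; payment $108.66; balance $143.25
Payment period 10: opening $143.25; interest $19.00 → $162.25; payment $108.66; balance $53.59
Payment period 11: opening $53.59; interest $19.00 → $72.59; payment $72.59; balance $0.00
Total interest: $19.00 + $19.00 + $19.00 + $19.00 + $19.00 + $19.00 + $19.00 + $19.00 + $19.00 + $19.00 + $19.00 = $209.00

$209.00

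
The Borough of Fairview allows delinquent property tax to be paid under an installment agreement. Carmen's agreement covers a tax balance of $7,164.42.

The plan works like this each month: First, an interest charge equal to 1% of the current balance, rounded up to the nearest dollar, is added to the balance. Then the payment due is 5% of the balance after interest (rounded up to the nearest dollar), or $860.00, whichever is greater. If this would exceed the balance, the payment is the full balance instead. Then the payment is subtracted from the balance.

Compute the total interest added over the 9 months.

$358.00

Month 1: opening $7,164.42; interest $72.00 → $7,236.42; payment $860.00; balance $6,376.42
Month 2: opening $6,376.42; interest $64.00 → $6,440.42; payment $860.00; balance $5,580.42
Month 3: opening $5,580.42; interest $56.00 → $5,636.42; payment $860.00; balance $4,776.42
Month 4: opening $4,776.42; interest $48.00 → $4,824.42; payment $860.00; balance $3,964.42
Month 5: opening $3,964.42; interest $40.00 → $4,004.42; payment $860.00; balance $3,144.42
Month 6: opening $3,144.42; interest $32.00 → $3,176.42; payment $860.00; balance $2,316.42
Month 7: opening $2,316.42; interest $24.00 → $2,340.42; payment $860.00; balance $1,480.42
Month 8: opening $1,480.42; interest $15.00 → $1,495.42; payment $860.00; balance $635.42
Month 9: opening $635.42; interest $7.00 → $642.42; payment $642.42; balance $0.00
Total interest: $72.00 + $64.00 + $56.00 + $48.00 + $40.00 + $32.00 + $24.00 + $15.00 + $7.00 = $358.00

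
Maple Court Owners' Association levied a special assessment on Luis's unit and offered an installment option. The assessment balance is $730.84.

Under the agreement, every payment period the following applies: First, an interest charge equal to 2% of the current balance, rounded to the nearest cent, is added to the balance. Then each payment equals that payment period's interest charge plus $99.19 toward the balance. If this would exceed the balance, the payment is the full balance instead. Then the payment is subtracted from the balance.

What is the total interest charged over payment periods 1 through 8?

# | Opening | Interest | Payment | End bal
1 | $730.84 | $14.62 | $113.81 | $631.65
2 | $631.65 | $12.63 | $111.82 | $532.46
3 | $532.46 | $10.65 | $109.84 | $433.27
4 | $433.27 | $8.67 | $107.86 | $334.08
5 | $334.08 | $6.68 | $105.87 | $234.89
6 | $234.89 | $4.70 | $103.89 | $135.70
7 | $135.70 | $2.71 | $101.90 | $36.51
8 | $36.51 | $0.73 | $37.24 | $0.00
Total interest: $14.62 + $12.63 + $10.65 + $8.67 + $6.68 + $4.70 + $2.71 + $0.73 = $61.39

$61.39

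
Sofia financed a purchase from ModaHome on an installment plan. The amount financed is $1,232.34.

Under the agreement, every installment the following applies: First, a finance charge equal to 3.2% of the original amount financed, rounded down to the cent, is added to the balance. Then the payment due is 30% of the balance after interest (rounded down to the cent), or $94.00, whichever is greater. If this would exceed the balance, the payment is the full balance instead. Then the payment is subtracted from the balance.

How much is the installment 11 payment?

Installment 1: opening $1,232.34; interest $39.43 → $1,271.77; payment $381.53; balance $890.24
Installment 2: opening $890.24; interest $39.43 → $929.67; payment $278.90; balance $650.77
Installment 3: opening $650.77; interest $39.43 → $690.20; payment $207.06; balance $483.14
Installment 4: opening $483.14; interest $39.43 → $522.57; payment $156.77; balance $365.80
Installment 5: opening $365.80; interest $39.43 → $405.23; payment $121.56; balance $283.67
Installment 6: opening $283.67; interest $39.43 → $323.10; payment $96.93; balance $226.17
Installment 7: opening $226.17; interest $39.43 → $265.60; payment $94.00; balance $171.60
Installment 8: opening $171.60; interest $39.43 → $211.03; payment $94.00; balance $117.03
Installment 9: opening $117.03; interest $39.43 → $156.46; payment $94.00; balance $62.46
Installment 10: opening $62.46; interest $39.43 → $101.89; payment $94.00; balance $7.89
Installment 11: opening $7.89; interest $39.43 → $47.32; payment $47.32; balance $0.00

$47.32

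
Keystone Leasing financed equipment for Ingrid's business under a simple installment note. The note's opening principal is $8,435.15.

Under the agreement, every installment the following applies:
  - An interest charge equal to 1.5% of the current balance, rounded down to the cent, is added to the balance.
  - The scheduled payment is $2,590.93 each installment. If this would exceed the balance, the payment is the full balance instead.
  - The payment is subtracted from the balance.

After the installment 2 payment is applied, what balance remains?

Installment 1: opening $8,435.15; interest $126.52 → $8,561.67; payment $2,590.93; balance $5,970.74
Installment 2: opening $5,970.74; interest $89.56 → $6,060.30; payment $2,590.93; balance $3,469.37

$3,469.37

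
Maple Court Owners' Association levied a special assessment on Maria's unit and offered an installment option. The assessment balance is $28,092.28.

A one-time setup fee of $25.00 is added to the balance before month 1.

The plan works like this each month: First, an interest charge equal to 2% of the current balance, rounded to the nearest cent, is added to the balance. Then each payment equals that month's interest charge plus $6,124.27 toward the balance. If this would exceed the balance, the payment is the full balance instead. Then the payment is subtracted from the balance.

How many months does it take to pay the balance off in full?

5

# | Opening | Interest | Payment | End bal
1 | $28,117.28 | $562.35 | $6,686.62 | $21,993.01
2 | $21,993.01 | $439.86 | $6,564.13 | $15,868.74
3 | $15,868.74 | $317.37 | $6,441.64 | $9,744.47
4 | $9,744.47 | $194.89 | $6,319.16 | $3,620.20
5 | $3,620.20 | $72.40 | $3,692.60 | $0.00
Balance reaches $0.00 in month 5.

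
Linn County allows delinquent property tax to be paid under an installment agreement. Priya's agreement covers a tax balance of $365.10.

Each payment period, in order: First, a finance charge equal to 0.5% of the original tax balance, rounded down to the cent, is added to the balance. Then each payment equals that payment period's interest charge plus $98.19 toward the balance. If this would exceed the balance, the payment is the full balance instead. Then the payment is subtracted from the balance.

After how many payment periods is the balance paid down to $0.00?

Payment period 1: $365.10 +$1.82 interest = $366.92; pay $100.01 → $266.91
Payment period 2: $266.91 +$1.82 interest = $268.73; pay $100.01 → $168.72
Payment period 3: $168.72 +$1.82 interest = $170.54; pay $100.01 → $70.53
Payment period 4: $70.53 +$1.82 interest = $72.35; pay $72.35 → $0.00
Balance reaches $0.00 in payment period 4.

4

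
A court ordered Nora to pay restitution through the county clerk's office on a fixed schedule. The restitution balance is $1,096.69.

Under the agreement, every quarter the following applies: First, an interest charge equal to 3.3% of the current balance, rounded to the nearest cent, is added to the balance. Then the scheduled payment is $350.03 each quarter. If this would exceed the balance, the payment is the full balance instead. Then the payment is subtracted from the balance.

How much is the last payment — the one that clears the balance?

$127.84

# | Opening | Interest | Payment | End bal
1 | $1,096.69 | $36.19 | $350.03 | $782.85
2 | $782.85 | $25.83 | $350.03 | $458.65
3 | $458.65 | $15.14 | $350.03 | $123.76
4 | $123.76 | $4.08 | $127.84 | $0.00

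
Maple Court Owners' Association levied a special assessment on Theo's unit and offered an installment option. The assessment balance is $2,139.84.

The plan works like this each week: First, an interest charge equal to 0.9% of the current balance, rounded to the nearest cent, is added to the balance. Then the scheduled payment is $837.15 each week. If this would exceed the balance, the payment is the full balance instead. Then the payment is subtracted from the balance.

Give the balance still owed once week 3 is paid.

$0.00

Week 1: $2,139.84 +$19.26 interest = $2,159.10; pay $837.15 → $1,321.95
Week 2: $1,321.95 +$11.90 interest = $1,333.85; pay $837.15 → $496.70
Week 3: $496.70 +$4.47 interest = $501.17; pay $501.17 → $0.00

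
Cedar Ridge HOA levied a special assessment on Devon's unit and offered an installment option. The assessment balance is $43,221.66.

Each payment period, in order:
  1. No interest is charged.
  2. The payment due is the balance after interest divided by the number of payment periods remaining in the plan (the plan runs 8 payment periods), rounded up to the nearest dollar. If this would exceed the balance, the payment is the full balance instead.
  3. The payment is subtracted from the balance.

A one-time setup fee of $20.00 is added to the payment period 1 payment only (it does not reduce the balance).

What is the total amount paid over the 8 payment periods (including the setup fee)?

# | Opening | Payment | Fee | End bal
1 | $43,221.66 | $5,403.00 | $20.00 | $37,818.66
2 | $37,818.66 | $5,403.00 | — | $32,415.66
3 | $32,415.66 | $5,403.00 | — | $27,012.66
4 | $27,012.66 | $5,403.00 | — | $21,609.66
5 | $21,609.66 | $5,403.00 | — | $16,206.66
6 | $16,206.66 | $5,403.00 | — | $10,803.66
7 | $10,803.66 | $5,402.00 | — | $5,401.66
8 | $5,401.66 | $5,401.66 | — | $0.00
Total paid: $43,241.66

$43,241.66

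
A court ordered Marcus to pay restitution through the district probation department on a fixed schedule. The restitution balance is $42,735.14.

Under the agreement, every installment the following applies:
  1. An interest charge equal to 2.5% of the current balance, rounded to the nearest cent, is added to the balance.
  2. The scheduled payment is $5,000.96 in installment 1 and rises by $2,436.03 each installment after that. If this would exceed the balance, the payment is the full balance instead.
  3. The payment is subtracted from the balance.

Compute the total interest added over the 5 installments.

Installment 1: $42,735.14 +$1,068.38 interest = $43,803.52; pay $5,000.96 → $38,802.56
Installment 2: $38,802.56 +$970.06 interest = $39,772.62; pay $7,436.99 → $32,335.63
Installment 3: $32,335.63 +$808.39 interest = $33,144.02; pay $9,873.02 → $23,271.00
Installment 4: $23,271.00 +$581.78 interest = $23,852.78; pay $12,309.05 → $11,543.73
Installment 5: $11,543.73 +$288.59 interest = $11,832.32; pay $11,832.32 → $0.00
Total interest: $1,068.38 + $970.06 + $808.39 + $581.78 + $288.59 = $3,717.20

$3,717.20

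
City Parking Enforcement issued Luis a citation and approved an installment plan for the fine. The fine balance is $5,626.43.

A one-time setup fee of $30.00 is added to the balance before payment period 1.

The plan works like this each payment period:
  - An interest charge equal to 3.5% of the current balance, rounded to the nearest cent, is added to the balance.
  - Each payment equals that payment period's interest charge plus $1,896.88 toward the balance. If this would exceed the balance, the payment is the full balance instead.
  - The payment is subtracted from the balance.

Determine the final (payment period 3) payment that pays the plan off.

$1,927.86

# | Opening | Interest | Payment | End bal
1 | $5,656.43 | $197.98 | $2,094.86 | $3,759.55
2 | $3,759.55 | $131.58 | $2,028.46 | $1,862.67
3 | $1,862.67 | $65.19 | $1,927.86 | $0.00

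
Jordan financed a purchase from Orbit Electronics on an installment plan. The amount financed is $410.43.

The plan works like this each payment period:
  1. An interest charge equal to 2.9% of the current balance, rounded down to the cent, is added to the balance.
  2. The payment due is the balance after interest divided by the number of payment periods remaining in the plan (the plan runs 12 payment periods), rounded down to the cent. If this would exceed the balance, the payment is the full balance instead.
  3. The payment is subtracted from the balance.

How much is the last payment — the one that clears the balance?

$48.19

# | Opening | Interest | Payment | End bal
1 | $410.43 | $11.90 | $35.19 | $387.14
2 | $387.14 | $11.22 | $36.21 | $362.15
3 | $362.15 | $10.50 | $37.26 | $335.39
4 | $335.39 | $9.72 | $38.34 | $306.77
5 | $306.77 | $8.89 | $39.45 | $276.21
6 | $276.21 | $8.01 | $40.60 | $243.62
7 | $243.62 | $7.06 | $41.78 | $208.90
8 | $208.90 | $6.05 | $42.99 | $171.96
9 | $171.96 | $4.98 | $44.23 | $132.71
10 | $132.71 | $3.84 | $45.51 | $91.04
11 | $91.04 | $2.64 | $46.84 | $46.84
12 | $46.84 | $1.35 | $48.19 | $0.00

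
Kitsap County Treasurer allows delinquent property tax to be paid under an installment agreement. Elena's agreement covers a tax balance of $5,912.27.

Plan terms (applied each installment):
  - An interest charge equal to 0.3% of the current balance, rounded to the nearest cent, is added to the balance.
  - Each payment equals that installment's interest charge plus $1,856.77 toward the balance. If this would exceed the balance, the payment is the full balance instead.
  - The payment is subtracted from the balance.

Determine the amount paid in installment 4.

Installment 1: $5,912.27 +$17.74 interest = $5,930.01; pay $1,874.51 → $4,055.50
Installment 2: $4,055.50 +$12.17 interest = $4,067.67; pay $1,868.94 → $2,198.73
Installment 3: $2,198.73 +$6.60 interest = $2,205.33; pay $1,863.37 → $341.96
Installment 4: $341.96 +$1.03 interest = $342.99; pay $342.99 → $0.00

$342.99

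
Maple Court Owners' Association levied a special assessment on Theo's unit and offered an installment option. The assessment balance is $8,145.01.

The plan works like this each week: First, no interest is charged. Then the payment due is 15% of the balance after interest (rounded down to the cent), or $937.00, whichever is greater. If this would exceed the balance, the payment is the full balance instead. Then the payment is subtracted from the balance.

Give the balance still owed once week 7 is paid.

$1,199.78

Week 1: $8,145.01 − $1,221.75 → $6,923.26
Week 2: $6,923.26 − $1,038.48 → $5,884.78
Week 3: $5,884.78 − $937.00 → $4,947.78
Week 4: $4,947.78 − $937.00 → $4,010.78
Week 5: $4,010.78 − $937.00 → $3,073.78
Week 6: $3,073.78 − $937.00 → $2,136.78
Week 7: $2,136.78 − $937.00 → $1,199.78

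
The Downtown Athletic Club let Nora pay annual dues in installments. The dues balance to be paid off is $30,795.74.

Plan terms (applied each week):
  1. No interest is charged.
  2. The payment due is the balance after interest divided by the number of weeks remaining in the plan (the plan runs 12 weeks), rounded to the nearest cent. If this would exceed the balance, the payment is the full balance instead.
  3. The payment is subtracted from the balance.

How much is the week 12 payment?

Week 1: opening $30,795.74; payment $2,566.31; balance $28,229.43
Week 2: opening $28,229.43; payment $2,566.31; balance $25,663.12
Week 3: opening $25,663.12; payment $2,566.31; balance $23,096.81
Week 4: opening $23,096.81; payment $2,566.31; balance $20,530.50
Week 5: opening $20,530.50; payment $2,566.31; balance $17,964.19
Week 6: opening $17,964.19; payment $2,566.31; balance $15,397.88
Week 7: opening $15,397.88; payment $2,566.31; balance $12,831.57
Week 8: opening $12,831.57; payment $2,566.31; balance $10,265.26
Week 9: opening $10,265.26; payment $2,566.32; balance $7,698.94
Week 10: opening $7,698.94; payment $2,566.31; balance $5,132.63
Week 11: opening $5,132.63; payment $2,566.32; balance $2,566.31
Week 12: opening $2,566.31; payment $2,566.31; balance $0.00

$2,566.31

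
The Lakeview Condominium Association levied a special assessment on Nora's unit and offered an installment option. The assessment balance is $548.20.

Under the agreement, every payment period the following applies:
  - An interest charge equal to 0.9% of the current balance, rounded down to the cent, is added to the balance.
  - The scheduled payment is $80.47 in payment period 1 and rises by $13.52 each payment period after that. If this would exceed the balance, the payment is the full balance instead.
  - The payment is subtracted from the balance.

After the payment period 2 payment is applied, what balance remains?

$382.92

Payment period 1: opening $548.20; interest $4.93 → $553.13; payment $80.47; balance $472.66
Payment period 2: opening $472.66; interest $4.25 → $476.91; payment $93.99; balance $382.92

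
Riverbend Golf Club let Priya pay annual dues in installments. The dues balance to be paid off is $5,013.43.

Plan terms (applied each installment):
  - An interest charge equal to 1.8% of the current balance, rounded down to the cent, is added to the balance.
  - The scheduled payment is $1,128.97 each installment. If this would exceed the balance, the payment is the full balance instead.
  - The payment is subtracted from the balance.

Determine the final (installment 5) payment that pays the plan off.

Installment 1: opening $5,013.43; interest $90.24 → $5,103.67; payment $1,128.97; balance $3,974.70
Installment 2: opening $3,974.70; interest $71.54 → $4,046.24; payment $1,128.97; balance $2,917.27
Installment 3: opening $2,917.27; interest $52.51 → $2,969.78; payment $1,128.97; balance $1,840.81
Installment 4: opening $1,840.81; interest $33.13 → $1,873.94; payment $1,128.97; balance $744.97
Installment 5: opening $744.97; interest $13.40 → $758.37; payment $758.37; balance $0.00

$758.37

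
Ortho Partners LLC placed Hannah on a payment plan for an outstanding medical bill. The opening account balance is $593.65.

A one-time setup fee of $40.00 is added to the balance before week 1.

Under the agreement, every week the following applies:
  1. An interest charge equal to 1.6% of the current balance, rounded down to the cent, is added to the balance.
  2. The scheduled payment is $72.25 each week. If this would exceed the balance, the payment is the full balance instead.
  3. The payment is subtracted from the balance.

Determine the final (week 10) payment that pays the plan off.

Week 1: opening $633.65; interest $10.13 → $643.78; payment $72.25; balance $571.53
Week 2: opening $571.53; interest $9.14 → $580.67; payment $72.25; balance $508.42
Week 3: opening $508.42; interest $8.13 → $516.55; payment $72.25; balance $444.30
Week 4: opening $444.30; interest $7.10 → $451.40; payment $72.25; balance $379.15
Week 5: opening $379.15; interest $6.06 → $385.21; payment $72.25; balance $312.96
Week 6: opening $312.96; interest $5.00 → $317.96; payment $72.25; balance $245.71
Week 7: opening $245.71; interest $3.93 → $249.64; payment $72.25; balance $177.39
Week 8: opening $177.39; interest $2.83 → $180.22; payment $72.25; balance $107.97
Week 9: opening $107.97; interest $1.72 → $109.69; payment $72.25; balance $37.44
Week 10: opening $37.44; interest $0.59 → $38.03; payment $38.03; balance $0.00

$38.03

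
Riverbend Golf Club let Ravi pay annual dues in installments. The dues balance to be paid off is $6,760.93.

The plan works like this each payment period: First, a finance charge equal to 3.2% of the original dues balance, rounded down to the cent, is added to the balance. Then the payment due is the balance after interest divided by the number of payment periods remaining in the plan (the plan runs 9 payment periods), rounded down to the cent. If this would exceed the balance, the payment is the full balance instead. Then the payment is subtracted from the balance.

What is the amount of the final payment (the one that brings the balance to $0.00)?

$1,363.24

Payment period 1: $6,760.93 +$216.34 interest = $6,977.27; pay $775.25 → $6,202.02
Payment period 2: $6,202.02 +$216.34 interest = $6,418.36; pay $802.29 → $5,616.07
Payment period 3: $5,616.07 +$216.34 interest = $5,832.41; pay $833.20 → $4,999.21
Payment period 4: $4,999.21 +$216.34 interest = $5,215.55; pay $869.25 → $4,346.30
Payment period 5: $4,346.30 +$216.34 interest = $4,562.64; pay $912.52 → $3,650.12
Payment period 6: $3,650.12 +$216.34 interest = $3,866.46; pay $966.61 → $2,899.85
Payment period 7: $2,899.85 +$216.34 interest = $3,116.19; pay $1,038.73 → $2,077.46
Payment period 8: $2,077.46 +$216.34 interest = $2,293.80; pay $1,146.90 → $1,146.90
Payment period 9: $1,146.90 +$216.34 interest = $1,363.24; pay $1,363.24 → $0.00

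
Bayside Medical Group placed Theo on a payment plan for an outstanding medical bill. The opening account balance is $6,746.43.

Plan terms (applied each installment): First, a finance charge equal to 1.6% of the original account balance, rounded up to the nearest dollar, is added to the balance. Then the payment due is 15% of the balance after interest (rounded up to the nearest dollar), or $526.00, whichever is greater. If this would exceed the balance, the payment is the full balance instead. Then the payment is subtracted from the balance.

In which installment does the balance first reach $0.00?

Installment 1: $6,746.43 +$108.00 interest = $6,854.43; pay $1,029.00 → $5,825.43
Installment 2: $5,825.43 +$108.00 interest = $5,933.43; pay $891.00 → $5,042.43
Installment 3: $5,042.43 +$108.00 interest = $5,150.43; pay $773.00 → $4,377.43
Installment 4: $4,377.43 +$108.00 interest = $4,485.43; pay $673.00 → $3,812.43
Installment 5: $3,812.43 +$108.00 interest = $3,920.43; pay $589.00 → $3,331.43
Installment 6: $3,331.43 +$108.00 interest = $3,439.43; pay $526.00 → $2,913.43
Installment 7: $2,913.43 +$108.00 interest = $3,021.43; pay $526.00 → $2,495.43
Installment 8: $2,495.43 +$108.00 interest = $2,603.43; pay $526.00 → $2,077.43
Installment 9: $2,077.43 +$108.00 interest = $2,185.43; pay $526.00 → $1,659.43
Installment 10: $1,659.43 +$108.00 interest = $1,767.43; pay $526.00 → $1,241.43
Installment 11: $1,241.43 +$108.00 interest = $1,349.43; pay $526.00 → $823.43
Installment 12: $823.43 +$108.00 interest = $931.43; pay $526.00 → $405.43
Installment 13: $405.43 +$108.00 interest = $513.43; pay $513.43 → $0.00
Balance reaches $0.00 in installment 13.

13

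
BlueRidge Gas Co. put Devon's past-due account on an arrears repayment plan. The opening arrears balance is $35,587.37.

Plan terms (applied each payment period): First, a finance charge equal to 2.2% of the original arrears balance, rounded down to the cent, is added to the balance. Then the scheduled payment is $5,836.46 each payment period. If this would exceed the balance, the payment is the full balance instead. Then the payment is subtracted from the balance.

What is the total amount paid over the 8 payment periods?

Payment period 1: $35,587.37 +$782.92 interest = $36,370.29; pay $5,836.46 → $30,533.83
Payment period 2: $30,533.83 +$782.92 interest = $31,316.75; pay $5,836.46 → $25,480.29
Payment period 3: $25,480.29 +$782.92 interest = $26,263.21; pay $5,836.46 → $20,426.75
Payment period 4: $20,426.75 +$782.92 interest = $21,209.67; pay $5,836.46 → $15,373.21
Payment period 5: $15,373.21 +$782.92 interest = $16,156.13; pay $5,836.46 → $10,319.67
Payment period 6: $10,319.67 +$782.92 interest = $11,102.59; pay $5,836.46 → $5,266.13
Payment period 7: $5,266.13 +$782.92 interest = $6,049.05; pay $5,836.46 → $212.59
Payment period 8: $212.59 +$782.92 interest = $995.51; pay $995.51 → $0.00
Total paid: $41,850.73

$41,850.73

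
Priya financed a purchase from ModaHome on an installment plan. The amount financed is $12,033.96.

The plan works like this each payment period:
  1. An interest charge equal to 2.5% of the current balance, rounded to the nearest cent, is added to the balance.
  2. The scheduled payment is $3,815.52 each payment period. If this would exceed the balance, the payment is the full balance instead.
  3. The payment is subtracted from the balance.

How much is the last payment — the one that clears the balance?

$1,254.75

Payment period 1: $12,033.96 +$300.85 interest = $12,334.81; pay $3,815.52 → $8,519.29
Payment period 2: $8,519.29 +$212.98 interest = $8,732.27; pay $3,815.52 → $4,916.75
Payment period 3: $4,916.75 +$122.92 interest = $5,039.67; pay $3,815.52 → $1,224.15
Payment period 4: $1,224.15 +$30.60 interest = $1,254.75; pay $1,254.75 → $0.00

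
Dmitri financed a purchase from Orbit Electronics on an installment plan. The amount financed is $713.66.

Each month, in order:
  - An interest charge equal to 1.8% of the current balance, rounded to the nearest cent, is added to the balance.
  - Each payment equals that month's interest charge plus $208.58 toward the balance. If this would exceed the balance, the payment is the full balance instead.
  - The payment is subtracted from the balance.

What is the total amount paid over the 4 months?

$742.52

# | Opening | Interest | Payment | End bal
1 | $713.66 | $12.85 | $221.43 | $505.08
2 | $505.08 | $9.09 | $217.67 | $296.50
3 | $296.50 | $5.34 | $213.92 | $87.92
4 | $87.92 | $1.58 | $89.50 | $0.00
Total paid: $742.52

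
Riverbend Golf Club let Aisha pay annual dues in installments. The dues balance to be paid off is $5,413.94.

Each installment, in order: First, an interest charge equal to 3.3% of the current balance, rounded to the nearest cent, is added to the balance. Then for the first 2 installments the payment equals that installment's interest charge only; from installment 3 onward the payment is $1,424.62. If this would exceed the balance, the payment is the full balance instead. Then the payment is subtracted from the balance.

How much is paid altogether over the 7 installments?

Installment 1: $5,413.94 +$178.66 interest = $5,592.60; pay $178.66 → $5,413.94
Installment 2: $5,413.94 +$178.66 interest = $5,592.60; pay $178.66 → $5,413.94
Installment 3: $5,413.94 +$178.66 interest = $5,592.60; pay $1,424.62 → $4,167.98
Installment 4: $4,167.98 +$137.54 interest = $4,305.52; pay $1,424.62 → $2,880.90
Installment 5: $2,880.90 +$95.07 interest = $2,975.97; pay $1,424.62 → $1,551.35
Installment 6: $1,551.35 +$51.19 interest = $1,602.54; pay $1,424.62 → $177.92
Installment 7: $177.92 +$5.87 interest = $183.79; pay $183.79 → $0.00
Total paid: $6,239.59

$6,239.59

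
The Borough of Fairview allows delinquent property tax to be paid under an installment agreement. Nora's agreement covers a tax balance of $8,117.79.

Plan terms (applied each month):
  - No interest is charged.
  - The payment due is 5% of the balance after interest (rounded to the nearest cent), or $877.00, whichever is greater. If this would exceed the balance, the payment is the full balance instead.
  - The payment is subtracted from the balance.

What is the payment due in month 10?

Month 1: $8,117.79 − $877.00 → $7,240.79
Month 2: $7,240.79 − $877.00 → $6,363.79
Month 3: $6,363.79 − $877.00 → $5,486.79
Month 4: $5,486.79 − $877.00 → $4,609.79
Month 5: $4,609.79 − $877.00 → $3,732.79
Month 6: $3,732.79 − $877.00 → $2,855.79
Month 7: $2,855.79 − $877.00 → $1,978.79
Month 8: $1,978.79 − $877.00 → $1,101.79
Month 9: $1,101.79 − $877.00 → $224.79
Month 10: $224.79 − $224.79 → $0.00

$224.79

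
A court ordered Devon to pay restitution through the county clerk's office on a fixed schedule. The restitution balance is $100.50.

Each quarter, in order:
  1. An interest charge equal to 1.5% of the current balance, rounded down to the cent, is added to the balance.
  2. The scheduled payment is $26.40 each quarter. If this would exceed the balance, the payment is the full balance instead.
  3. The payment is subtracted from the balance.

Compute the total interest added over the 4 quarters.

Quarter 1: opening $100.50; interest $1.50 → $102.00; payment $26.40; balance $75.60
Quarter 2: opening $75.60; interest $1.13 → $76.73; payment $26.40; balance $50.33
Quarter 3: opening $50.33; interest $0.75 → $51.08; payment $26.40; balance $24.68
Quarter 4: opening $24.68; interest $0.37 → $25.05; payment $25.05; balance $0.00
Total interest: $1.50 + $1.13 + $0.75 + $0.37 = $3.75

$3.75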